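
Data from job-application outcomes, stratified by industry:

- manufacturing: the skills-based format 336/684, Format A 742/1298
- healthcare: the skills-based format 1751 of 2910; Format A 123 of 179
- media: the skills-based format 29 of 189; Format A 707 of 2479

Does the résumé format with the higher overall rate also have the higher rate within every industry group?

Manufacturing: the skills-based format 336/684 = 49.1%, Format A 742/1298 = 57.2% → Format A
Healthcare: the skills-based format 1751/2910 = 60.2%, Format A 123/179 = 68.7% → Format A
Media: the skills-based format 29/189 = 15.3%, Format A 707/2479 = 28.5% → Format A
Overall: the skills-based format 2116/3783 = 55.9%, Format A 1572/3956 = 39.7% → the skills-based format
Format A wins each industry group but the skills-based format wins overall — the comparison reverses. Format A's applications skew toward media, which has a lower base rate.

No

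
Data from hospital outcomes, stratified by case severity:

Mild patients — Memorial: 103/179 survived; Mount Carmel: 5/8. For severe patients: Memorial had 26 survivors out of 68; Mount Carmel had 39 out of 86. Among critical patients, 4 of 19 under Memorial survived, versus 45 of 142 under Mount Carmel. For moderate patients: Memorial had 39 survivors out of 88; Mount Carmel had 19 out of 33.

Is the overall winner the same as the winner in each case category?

No

Mild: Memorial 103/179 = 57.5%, Mount Carmel 5/8 = 62.5% → Mount Carmel
Severe: Memorial 26/68 = 38.2%, Mount Carmel 39/86 = 45.3% → Mount Carmel
Critical: Memorial 4/19 = 21.1%, Mount Carmel 45/142 = 31.7% → Mount Carmel
Moderate: Memorial 39/88 = 44.3%, Mount Carmel 19/33 = 57.6% → Mount Carmel
Overall: Memorial 172/354 = 48.6%, Mount Carmel 108/269 = 40.1% → Memorial
Mount Carmel wins each case group but Memorial wins overall — the comparison reverses. Mount Carmel's patients skew toward critical, which has a lower base rate.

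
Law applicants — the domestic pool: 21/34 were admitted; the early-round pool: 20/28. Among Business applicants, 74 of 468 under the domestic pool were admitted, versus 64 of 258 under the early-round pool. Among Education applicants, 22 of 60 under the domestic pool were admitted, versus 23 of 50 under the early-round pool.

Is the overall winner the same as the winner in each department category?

Law: the domestic pool 21/34 = 61.8%, the early-round pool 20/28 = 71.4% → the early-round pool
Business: the domestic pool 74/468 = 15.8%, the early-round pool 64/258 = 24.8% → the early-round pool
Education: the domestic pool 22/60 = 36.7%, the early-round pool 23/50 = 46.0% → the early-round pool
Overall: the domestic pool 117/562 = 20.8%, the early-round pool 107/336 = 31.8% → the early-round pool
The early-round pool wins overall and in every department group — no reversal.

Yes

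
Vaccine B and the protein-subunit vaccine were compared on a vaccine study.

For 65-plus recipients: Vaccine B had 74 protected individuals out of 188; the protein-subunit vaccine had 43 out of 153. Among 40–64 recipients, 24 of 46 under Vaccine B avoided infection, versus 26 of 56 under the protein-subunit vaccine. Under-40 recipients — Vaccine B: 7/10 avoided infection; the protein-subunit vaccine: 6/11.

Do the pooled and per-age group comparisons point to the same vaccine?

Yes

65-plus: Vaccine B 74/188 = 39.4%, the protein-subunit vaccine 43/153 = 28.1% → Vaccine B
40–64: Vaccine B 24/46 = 52.2%, the protein-subunit vaccine 26/56 = 46.4% → Vaccine B
Under-40: Vaccine B 7/10 = 70.0%, the protein-subunit vaccine 6/11 = 54.5% → Vaccine B
Overall: Vaccine B 105/244 = 43.0%, the protein-subunit vaccine 75/220 = 34.1% → Vaccine B
Vaccine B wins overall and in every age group — no reversal.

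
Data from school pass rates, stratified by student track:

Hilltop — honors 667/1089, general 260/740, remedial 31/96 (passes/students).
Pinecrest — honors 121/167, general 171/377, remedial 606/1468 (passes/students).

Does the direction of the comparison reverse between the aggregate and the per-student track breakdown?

Honors: Hilltop 667/1089 = 61.2%, Pinecrest 121/167 = 72.5% → Pinecrest
General: Hilltop 260/740 = 35.1%, Pinecrest 171/377 = 45.4% → Pinecrest
Remedial: Hilltop 31/96 = 32.3%, Pinecrest 606/1468 = 41.3% → Pinecrest
Overall: Hilltop 958/1925 = 49.8%, Pinecrest 898/2012 = 44.6% → Hilltop
Pinecrest wins each student group but Hilltop wins overall — the comparison reverses. Pinecrest's students skew toward remedial, which has a lower base rate.

Yes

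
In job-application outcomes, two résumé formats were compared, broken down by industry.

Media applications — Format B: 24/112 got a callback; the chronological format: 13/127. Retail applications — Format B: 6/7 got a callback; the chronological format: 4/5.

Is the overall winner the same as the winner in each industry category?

Yes

Media: Format B 24/112 = 21.4%, the chronological format 13/127 = 10.2% → Format B
Retail: Format B 6/7 = 85.7%, the chronological format 4/5 = 80.0% → Format B
Overall: Format B 30/119 = 25.2%, the chronological format 17/132 = 12.9% → Format B
Format B wins overall and in every industry group — no reversal.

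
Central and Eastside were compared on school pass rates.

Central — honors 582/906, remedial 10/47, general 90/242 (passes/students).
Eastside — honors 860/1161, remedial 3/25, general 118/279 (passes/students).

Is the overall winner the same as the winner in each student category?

Honors: Central 582/906 = 64.2%, Eastside 860/1161 = 74.1% → Eastside
Remedial: Central 10/47 = 21.3%, Eastside 3/25 = 12.0% → Central
General: Central 90/242 = 37.2%, Eastside 118/279 = 42.3% → Eastside
Overall: Central 682/1195 = 57.1%, Eastside 981/1465 = 67.0% → Eastside
Neither sweeps: Central wins 1 of 3 groups, Eastside wins 2. Eastside wins overall but not every group — no Simpson reversal.

No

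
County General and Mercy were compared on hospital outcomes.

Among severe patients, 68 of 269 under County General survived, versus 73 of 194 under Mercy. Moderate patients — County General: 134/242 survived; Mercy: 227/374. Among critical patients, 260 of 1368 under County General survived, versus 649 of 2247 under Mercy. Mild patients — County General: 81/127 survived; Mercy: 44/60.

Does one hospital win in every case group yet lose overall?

Severe: County General 68/269 = 25.3%, Mercy 73/194 = 37.6% → Mercy
Moderate: County General 134/242 = 55.4%, Mercy 227/374 = 60.7% → Mercy
Critical: County General 260/1368 = 19.0%, Mercy 649/2247 = 28.9% → Mercy
Mild: County General 81/127 = 63.8%, Mercy 44/60 = 73.3% → Mercy
Overall: County General 543/2006 = 27.1%, Mercy 993/2875 = 34.5% → Mercy
Mercy wins overall and in every case group — no reversal.

No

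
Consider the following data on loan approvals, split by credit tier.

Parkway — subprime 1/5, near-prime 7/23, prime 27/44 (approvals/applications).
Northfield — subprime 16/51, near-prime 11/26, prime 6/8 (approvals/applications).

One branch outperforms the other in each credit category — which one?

Subprime: Parkway 1/5 = 20.0%, Northfield 16/51 = 31.4% → Northfield
Near-prime: Parkway 7/23 = 30.4%, Northfield 11/26 = 42.3% → Northfield
Prime: Parkway 27/44 = 61.4%, Northfield 6/8 = 75.0% → Northfield
Northfield has the higher rate in all 3 groups.

Northfield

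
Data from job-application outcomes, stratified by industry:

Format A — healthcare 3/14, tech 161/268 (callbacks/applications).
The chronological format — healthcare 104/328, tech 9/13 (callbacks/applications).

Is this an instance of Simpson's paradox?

Yes

Healthcare: Format A 3/14 = 21.4%, the chronological format 104/328 = 31.7% → the chronological format
Tech: Format A 161/268 = 60.1%, the chronological format 9/13 = 69.2% → the chronological format
Overall: Format A 164/282 = 58.2%, the chronological format 113/341 = 33.1% → Format A
The chronological format wins each industry group but Format A wins overall — the comparison reverses. The chronological format's applications skew toward healthcare, which has a lower base rate.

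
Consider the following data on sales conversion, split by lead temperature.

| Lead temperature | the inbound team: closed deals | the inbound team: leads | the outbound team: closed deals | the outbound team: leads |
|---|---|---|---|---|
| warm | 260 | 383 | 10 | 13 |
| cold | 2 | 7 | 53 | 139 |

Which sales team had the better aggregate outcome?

Warm: the inbound team 260/383 = 67.9%, the outbound team 10/13 = 76.9% → the outbound team
Cold: the inbound team 2/7 = 28.6%, the outbound team 53/139 = 38.1% → the outbound team
Overall: the inbound team 262/390 = 67.2%, the outbound team 63/152 = 41.4% → the inbound team
(The outbound team wins every lead group but the inbound team wins overall — the outbound team's leads skew toward the low-rate cold group.)

the inbound team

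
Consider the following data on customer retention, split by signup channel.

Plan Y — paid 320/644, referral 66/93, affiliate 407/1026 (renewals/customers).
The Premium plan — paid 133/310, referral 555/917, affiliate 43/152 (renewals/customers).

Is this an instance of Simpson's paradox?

Yes

Paid: Plan Y 320/644 = 49.7%, the Premium plan 133/310 = 42.9% → Plan Y
Referral: Plan Y 66/93 = 71.0%, the Premium plan 555/917 = 60.5% → Plan Y
Affiliate: Plan Y 407/1026 = 39.7%, the Premium plan 43/152 = 28.3% → Plan Y
Overall: Plan Y 793/1763 = 45.0%, the Premium plan 731/1379 = 53.0% → the Premium plan
Plan Y wins each signup group but the Premium plan wins overall — the comparison reverses. Plan Y's customers skew toward affiliate, which has a lower base rate.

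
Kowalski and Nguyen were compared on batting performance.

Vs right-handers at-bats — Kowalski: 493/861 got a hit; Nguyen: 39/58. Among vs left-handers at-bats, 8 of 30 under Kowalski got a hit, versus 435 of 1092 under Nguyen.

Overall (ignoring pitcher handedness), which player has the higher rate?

Kowalski

Vs right-handers: Kowalski 493/861 = 57.3%, Nguyen 39/58 = 67.2% → Nguyen
Vs left-handers: Kowalski 8/30 = 26.7%, Nguyen 435/1092 = 39.8% → Nguyen
Overall: Kowalski 501/891 = 56.2%, Nguyen 474/1150 = 41.2% → Kowalski
(Nguyen wins every pitcher group but Kowalski wins overall — Nguyen's at-bats skew toward the low-rate vs left-handers group.)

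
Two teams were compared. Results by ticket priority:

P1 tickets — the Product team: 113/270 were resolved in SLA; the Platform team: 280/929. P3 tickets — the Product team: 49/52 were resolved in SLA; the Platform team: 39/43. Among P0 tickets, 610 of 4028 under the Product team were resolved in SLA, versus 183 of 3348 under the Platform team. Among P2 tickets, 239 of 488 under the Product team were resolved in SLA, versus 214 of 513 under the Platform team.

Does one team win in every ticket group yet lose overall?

No

P1: the Product team 113/270 = 41.9%, the Platform team 280/929 = 30.1% → the Product team
P3: the Product team 49/52 = 94.2%, the Platform team 39/43 = 90.7% → the Product team
P0: the Product team 610/4028 = 15.1%, the Platform team 183/3348 = 5.5% → the Product team
P2: the Product team 239/488 = 49.0%, the Platform team 214/513 = 41.7% → the Product team
Overall: the Product team 1011/4838 = 20.9%, the Platform team 716/4833 = 14.8% → the Product team
The Product team wins overall and in every ticket group — no reversal.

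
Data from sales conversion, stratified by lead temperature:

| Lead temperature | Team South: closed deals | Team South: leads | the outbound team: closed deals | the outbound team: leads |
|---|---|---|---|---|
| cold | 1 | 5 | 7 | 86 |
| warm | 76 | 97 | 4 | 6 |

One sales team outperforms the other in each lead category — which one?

Cold: Team South 1/5 = 20.0%, the outbound team 7/86 = 8.1% → Team South
Warm: Team South 76/97 = 78.4%, the outbound team 4/6 = 66.7% → Team South
Team South has the higher rate in both groups.

Team South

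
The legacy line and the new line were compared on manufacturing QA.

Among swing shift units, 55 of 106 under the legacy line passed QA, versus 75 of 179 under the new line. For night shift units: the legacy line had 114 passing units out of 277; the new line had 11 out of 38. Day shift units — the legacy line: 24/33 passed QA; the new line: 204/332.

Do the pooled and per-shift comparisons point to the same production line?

Swing shift: the legacy line 55/106 = 51.9%, the new line 75/179 = 41.9% → the legacy line
Night shift: the legacy line 114/277 = 41.2%, the new line 11/38 = 28.9% → the legacy line
Day shift: the legacy line 24/33 = 72.7%, the new line 204/332 = 61.4% → the legacy line
Overall: the legacy line 193/416 = 46.4%, the new line 290/549 = 52.8% → the new line
The legacy line wins each shift group but the new line wins overall — the comparison reverses. The legacy line's units skew toward night shift, which has a lower base rate.

No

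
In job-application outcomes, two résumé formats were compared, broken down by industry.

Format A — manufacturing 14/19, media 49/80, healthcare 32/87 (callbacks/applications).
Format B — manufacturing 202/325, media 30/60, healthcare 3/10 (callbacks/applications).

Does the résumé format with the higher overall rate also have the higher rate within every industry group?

Manufacturing: Format A 14/19 = 73.7%, Format B 202/325 = 62.2% → Format A
Media: Format A 49/80 = 61.2%, Format B 30/60 = 50.0% → Format A
Healthcare: Format A 32/87 = 36.8%, Format B 3/10 = 30.0% → Format A
Overall: Format A 95/186 = 51.1%, Format B 235/395 = 59.5% → Format B
Format A wins each industry group but Format B wins overall — the comparison reverses. Format A's applications skew toward healthcare, which has a lower base rate.

No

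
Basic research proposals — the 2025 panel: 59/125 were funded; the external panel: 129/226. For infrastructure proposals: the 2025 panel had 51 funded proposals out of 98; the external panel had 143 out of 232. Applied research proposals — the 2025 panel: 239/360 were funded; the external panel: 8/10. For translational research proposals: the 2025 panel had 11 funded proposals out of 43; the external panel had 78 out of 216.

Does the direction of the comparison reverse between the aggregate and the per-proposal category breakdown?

Basic research: the 2025 panel 59/125 = 47.2%, the external panel 129/226 = 57.1% → the external panel
Infrastructure: the 2025 panel 51/98 = 52.0%, the external panel 143/232 = 61.6% → the external panel
Applied research: the 2025 panel 239/360 = 66.4%, the external panel 8/10 = 80.0% → the external panel
Translational research: the 2025 panel 11/43 = 25.6%, the external panel 78/216 = 36.1% → the external panel
Overall: the 2025 panel 360/626 = 57.5%, the external panel 358/684 = 52.3% → the 2025 panel
The external panel wins each proposal group but the 2025 panel wins overall — the comparison reverses. The external panel's proposals skew toward translational research, which has a lower base rate.

Yes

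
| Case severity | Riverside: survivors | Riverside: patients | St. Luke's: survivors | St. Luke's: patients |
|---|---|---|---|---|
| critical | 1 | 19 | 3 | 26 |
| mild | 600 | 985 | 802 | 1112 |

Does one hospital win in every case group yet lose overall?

Critical: Riverside 1/19 = 5.3%, St. Luke's 3/26 = 11.5% → St. Luke's
Mild: Riverside 600/985 = 60.9%, St. Luke's 802/1112 = 72.1% → St. Luke's
Overall: Riverside 601/1004 = 59.9%, St. Luke's 805/1138 = 70.7% → St. Luke's
St. Luke's wins overall and in every case group — no reversal.

No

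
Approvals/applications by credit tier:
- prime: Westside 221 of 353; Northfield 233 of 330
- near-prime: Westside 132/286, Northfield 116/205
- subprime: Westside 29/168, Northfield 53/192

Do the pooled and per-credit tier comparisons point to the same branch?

Yes

Prime: Westside 221/353 = 62.6%, Northfield 233/330 = 70.6% → Northfield
Near-prime: Westside 132/286 = 46.2%, Northfield 116/205 = 56.6% → Northfield
Subprime: Westside 29/168 = 17.3%, Northfield 53/192 = 27.6% → Northfield
Overall: Westside 382/807 = 47.3%, Northfield 402/727 = 55.3% → Northfield
Northfield wins overall and in every credit group — no reversal.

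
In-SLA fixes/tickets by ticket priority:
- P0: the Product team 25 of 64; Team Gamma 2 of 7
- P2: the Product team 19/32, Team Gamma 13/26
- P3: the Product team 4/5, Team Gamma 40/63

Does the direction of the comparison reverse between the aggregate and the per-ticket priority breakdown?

P0: the Product team 25/64 = 39.1%, Team Gamma 2/7 = 28.6% → the Product team
P2: the Product team 19/32 = 59.4%, Team Gamma 13/26 = 50.0% → the Product team
P3: the Product team 4/5 = 80.0%, Team Gamma 40/63 = 63.5% → the Product team
Overall: the Product team 48/101 = 47.5%, Team Gamma 55/96 = 57.3% → Team Gamma
The Product team wins each ticket group but Team Gamma wins overall — the comparison reverses. The Product team's tickets skew toward P0, which has a lower base rate.

Yes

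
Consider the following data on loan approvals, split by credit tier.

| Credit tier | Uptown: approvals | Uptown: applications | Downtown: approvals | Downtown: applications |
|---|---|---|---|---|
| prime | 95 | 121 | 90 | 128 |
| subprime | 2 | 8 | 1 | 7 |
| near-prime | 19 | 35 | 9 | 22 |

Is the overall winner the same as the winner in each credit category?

Prime: Uptown 95/121 = 78.5%, Downtown 90/128 = 70.3% → Uptown
Subprime: Uptown 2/8 = 25.0%, Downtown 1/7 = 14.3% → Uptown
Near-prime: Uptown 19/35 = 54.3%, Downtown 9/22 = 40.9% → Uptown
Overall: Uptown 116/164 = 70.7%, Downtown 100/157 = 63.7% → Uptown
Uptown wins overall and in every credit group — no reversal.

Yes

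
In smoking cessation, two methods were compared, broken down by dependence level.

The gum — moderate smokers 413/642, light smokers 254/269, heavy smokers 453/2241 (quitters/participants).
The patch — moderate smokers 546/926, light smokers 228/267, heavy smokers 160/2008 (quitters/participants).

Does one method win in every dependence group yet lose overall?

No

Moderate smokers: the gum 413/642 = 64.3%, the patch 546/926 = 59.0% → the gum
Light smokers: the gum 254/269 = 94.4%, the patch 228/267 = 85.4% → the gum
Heavy smokers: the gum 453/2241 = 20.2%, the patch 160/2008 = 8.0% → the gum
Overall: the gum 1120/3152 = 35.5%, the patch 934/3201 = 29.2% → the gum
The gum wins overall and in every dependence group — no reversal.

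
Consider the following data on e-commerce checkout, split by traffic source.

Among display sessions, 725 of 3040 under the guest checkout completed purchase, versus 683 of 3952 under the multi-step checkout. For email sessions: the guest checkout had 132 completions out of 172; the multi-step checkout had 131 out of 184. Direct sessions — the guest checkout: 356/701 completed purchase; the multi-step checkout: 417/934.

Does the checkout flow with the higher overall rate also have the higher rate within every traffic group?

Yes

Display: the guest checkout 725/3040 = 23.8%, the multi-step checkout 683/3952 = 17.3% → the guest checkout
Email: the guest checkout 132/172 = 76.7%, the multi-step checkout 131/184 = 71.2% → the guest checkout
Direct: the guest checkout 356/701 = 50.8%, the multi-step checkout 417/934 = 44.6% → the guest checkout
Overall: the guest checkout 1213/3913 = 31.0%, the multi-step checkout 1231/5070 = 24.3% → the guest checkout
The guest checkout wins overall and in every traffic group — no reversal.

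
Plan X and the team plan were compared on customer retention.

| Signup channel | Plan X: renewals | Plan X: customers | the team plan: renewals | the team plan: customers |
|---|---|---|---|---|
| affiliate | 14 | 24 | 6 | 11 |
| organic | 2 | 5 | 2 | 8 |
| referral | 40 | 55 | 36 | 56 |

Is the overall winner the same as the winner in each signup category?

Affiliate: Plan X 14/24 = 58.3%, the team plan 6/11 = 54.5% → Plan X
Organic: Plan X 2/5 = 40.0%, the team plan 2/8 = 25.0% → Plan X
Referral: Plan X 40/55 = 72.7%, the team plan 36/56 = 64.3% → Plan X
Overall: Plan X 56/84 = 66.7%, the team plan 44/75 = 58.7% → Plan X
Plan X wins overall and in every signup group — no reversal.

Yes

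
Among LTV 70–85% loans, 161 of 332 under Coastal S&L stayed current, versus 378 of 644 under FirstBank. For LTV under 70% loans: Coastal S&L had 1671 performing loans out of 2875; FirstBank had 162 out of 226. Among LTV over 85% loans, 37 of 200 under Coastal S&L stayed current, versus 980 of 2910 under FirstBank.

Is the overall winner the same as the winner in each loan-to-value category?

No

LTV 70–85%: Coastal S&L 161/332 = 48.5%, FirstBank 378/644 = 58.7% → FirstBank
LTV under 70%: Coastal S&L 1671/2875 = 58.1%, FirstBank 162/226 = 71.7% → FirstBank
LTV over 85%: Coastal S&L 37/200 = 18.5%, FirstBank 980/2910 = 33.7% → FirstBank
Overall: Coastal S&L 1869/3407 = 54.9%, FirstBank 1520/3780 = 40.2% → Coastal S&L
FirstBank wins each loan-to-value group but Coastal S&L wins overall — the comparison reverses. FirstBank's loans skew toward LTV over 85%, which has a lower base rate.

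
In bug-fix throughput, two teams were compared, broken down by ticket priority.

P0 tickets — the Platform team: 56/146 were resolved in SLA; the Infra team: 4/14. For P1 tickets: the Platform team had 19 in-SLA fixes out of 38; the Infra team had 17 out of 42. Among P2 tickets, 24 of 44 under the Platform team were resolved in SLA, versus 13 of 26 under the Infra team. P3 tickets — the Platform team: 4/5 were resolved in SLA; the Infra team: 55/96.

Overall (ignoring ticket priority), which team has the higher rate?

P0: the Platform team 56/146 = 38.4%, the Infra team 4/14 = 28.6% → the Platform team
P1: the Platform team 19/38 = 50.0%, the Infra team 17/42 = 40.5% → the Platform team
P2: the Platform team 24/44 = 54.5%, the Infra team 13/26 = 50.0% → the Platform team
P3: the Platform team 4/5 = 80.0%, the Infra team 55/96 = 57.3% → the Platform team
Overall: the Platform team 103/233 = 44.2%, the Infra team 89/178 = 50.0% → the Infra team
(The Platform team wins every ticket group but the Infra team wins overall — the Platform team's tickets skew toward the low-rate P0 group.)

the Infra team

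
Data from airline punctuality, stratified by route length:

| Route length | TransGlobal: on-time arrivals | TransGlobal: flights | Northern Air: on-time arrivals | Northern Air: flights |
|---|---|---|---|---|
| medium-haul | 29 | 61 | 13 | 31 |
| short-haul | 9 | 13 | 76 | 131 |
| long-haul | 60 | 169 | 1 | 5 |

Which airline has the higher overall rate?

Northern Air

Medium-haul: TransGlobal 29/61 = 47.5%, Northern Air 13/31 = 41.9% → TransGlobal
Short-haul: TransGlobal 9/13 = 69.2%, Northern Air 76/131 = 58.0% → TransGlobal
Long-haul: TransGlobal 60/169 = 35.5%, Northern Air 1/5 = 20.0% → TransGlobal
Overall: TransGlobal 98/243 = 40.3%, Northern Air 90/167 = 53.9% → Northern Air
(TransGlobal wins every route group but Northern Air wins overall — TransGlobal's flights skew toward the low-rate long-haul group.)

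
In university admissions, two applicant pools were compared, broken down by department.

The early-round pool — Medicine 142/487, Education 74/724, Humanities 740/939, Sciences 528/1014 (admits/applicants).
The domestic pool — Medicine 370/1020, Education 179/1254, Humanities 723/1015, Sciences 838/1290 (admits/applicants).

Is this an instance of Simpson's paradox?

No

Medicine: the early-round pool 142/487 = 29.2%, the domestic pool 370/1020 = 36.3% → the domestic pool
Education: the early-round pool 74/724 = 10.2%, the domestic pool 179/1254 = 14.3% → the domestic pool
Humanities: the early-round pool 740/939 = 78.8%, the domestic pool 723/1015 = 71.2% → the early-round pool
Sciences: the early-round pool 528/1014 = 52.1%, the domestic pool 838/1290 = 65.0% → the domestic pool
Overall: the early-round pool 1484/3164 = 46.9%, the domestic pool 2110/4579 = 46.1% → the early-round pool
Neither sweeps: the early-round pool wins 1 of 4 groups, the domestic pool wins 3. The early-round pool wins overall but not every group — no Simpson reversal.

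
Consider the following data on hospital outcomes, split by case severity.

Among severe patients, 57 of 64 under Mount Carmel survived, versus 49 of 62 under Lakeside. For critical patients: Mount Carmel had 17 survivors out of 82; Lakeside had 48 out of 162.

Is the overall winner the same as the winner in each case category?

Severe: Mount Carmel 57/64 = 89.1%, Lakeside 49/62 = 79.0% → Mount Carmel
Critical: Mount Carmel 17/82 = 20.7%, Lakeside 48/162 = 29.6% → Lakeside
Overall: Mount Carmel 74/146 = 50.7%, Lakeside 97/224 = 43.3% → Mount Carmel
Neither sweeps: Mount Carmel wins 1 of 2 groups, Lakeside wins 1. Mount Carmel wins overall but not every group — no Simpson reversal.

No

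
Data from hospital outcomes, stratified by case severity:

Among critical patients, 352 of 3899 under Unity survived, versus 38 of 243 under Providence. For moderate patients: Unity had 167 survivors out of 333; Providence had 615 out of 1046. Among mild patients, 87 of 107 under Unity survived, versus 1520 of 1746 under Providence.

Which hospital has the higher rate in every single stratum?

Providence

Critical: Unity 352/3899 = 9.0%, Providence 38/243 = 15.6% → Providence
Moderate: Unity 167/333 = 50.2%, Providence 615/1046 = 58.8% → Providence
Mild: Unity 87/107 = 81.3%, Providence 1520/1746 = 87.1% → Providence
Providence has the higher rate in all 3 groups.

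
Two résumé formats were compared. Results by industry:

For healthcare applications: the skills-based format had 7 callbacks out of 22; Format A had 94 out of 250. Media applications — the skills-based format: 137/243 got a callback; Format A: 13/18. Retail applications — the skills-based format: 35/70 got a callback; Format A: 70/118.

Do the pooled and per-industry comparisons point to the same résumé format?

No

Healthcare: the skills-based format 7/22 = 31.8%, Format A 94/250 = 37.6% → Format A
Media: the skills-based format 137/243 = 56.4%, Format A 13/18 = 72.2% → Format A
Retail: the skills-based format 35/70 = 50.0%, Format A 70/118 = 59.3% → Format A
Overall: the skills-based format 179/335 = 53.4%, Format A 177/386 = 45.9% → the skills-based format
Format A wins each industry group but the skills-based format wins overall — the comparison reverses. Format A's applications skew toward healthcare, which has a lower base rate.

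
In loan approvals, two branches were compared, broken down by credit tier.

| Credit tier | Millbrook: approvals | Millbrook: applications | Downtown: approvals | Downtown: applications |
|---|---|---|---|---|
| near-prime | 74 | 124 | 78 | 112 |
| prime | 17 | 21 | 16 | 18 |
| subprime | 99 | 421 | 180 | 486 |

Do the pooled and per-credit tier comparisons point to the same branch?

Yes

Near-prime: Millbrook 74/124 = 59.7%, Downtown 78/112 = 69.6% → Downtown
Prime: Millbrook 17/21 = 81.0%, Downtown 16/18 = 88.9% → Downtown
Subprime: Millbrook 99/421 = 23.5%, Downtown 180/486 = 37.0% → Downtown
Overall: Millbrook 190/566 = 33.6%, Downtown 274/616 = 44.5% → Downtown
Downtown wins overall and in every credit group — no reversal.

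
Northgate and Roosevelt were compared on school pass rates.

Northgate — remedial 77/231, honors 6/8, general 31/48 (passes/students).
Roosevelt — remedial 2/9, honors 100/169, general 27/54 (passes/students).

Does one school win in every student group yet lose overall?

Remedial: Northgate 77/231 = 33.3%, Roosevelt 2/9 = 22.2% → Northgate
Honors: Northgate 6/8 = 75.0%, Roosevelt 100/169 = 59.2% → Northgate
General: Northgate 31/48 = 64.6%, Roosevelt 27/54 = 50.0% → Northgate
Overall: Northgate 114/287 = 39.7%, Roosevelt 129/232 = 55.6% → Roosevelt
Northgate wins each student group but Roosevelt wins overall — the comparison reverses. Northgate's students skew toward remedial, which has a lower base rate.

Yes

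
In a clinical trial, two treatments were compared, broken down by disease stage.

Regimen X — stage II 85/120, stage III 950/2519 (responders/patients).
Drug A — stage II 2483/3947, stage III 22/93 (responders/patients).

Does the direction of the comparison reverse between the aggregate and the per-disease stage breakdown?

Stage II: Regimen X 85/120 = 70.8%, Drug A 2483/3947 = 62.9% → Regimen X
Stage III: Regimen X 950/2519 = 37.7%, Drug A 22/93 = 23.7% → Regimen X
Overall: Regimen X 1035/2639 = 39.2%, Drug A 2505/4040 = 62.0% → Drug A
Regimen X wins each disease group but Drug A wins overall — the comparison reverses. Regimen X's patients skew toward stage III, which has a lower base rate.

Yes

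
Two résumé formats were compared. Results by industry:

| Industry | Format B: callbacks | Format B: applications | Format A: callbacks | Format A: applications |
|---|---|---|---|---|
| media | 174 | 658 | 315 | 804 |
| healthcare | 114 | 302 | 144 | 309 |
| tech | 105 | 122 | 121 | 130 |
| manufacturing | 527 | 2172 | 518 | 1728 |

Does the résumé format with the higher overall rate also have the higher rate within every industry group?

Media: Format B 174/658 = 26.4%, Format A 315/804 = 39.2% → Format A
Healthcare: Format B 114/302 = 37.7%, Format A 144/309 = 46.6% → Format A
Tech: Format B 105/122 = 86.1%, Format A 121/130 = 93.1% → Format A
Manufacturing: Format B 527/2172 = 24.3%, Format A 518/1728 = 30.0% → Format A
Overall: Format B 920/3254 = 28.3%, Format A 1098/2971 = 37.0% → Format A
Format A wins overall and in every industry group — no reversal.

Yes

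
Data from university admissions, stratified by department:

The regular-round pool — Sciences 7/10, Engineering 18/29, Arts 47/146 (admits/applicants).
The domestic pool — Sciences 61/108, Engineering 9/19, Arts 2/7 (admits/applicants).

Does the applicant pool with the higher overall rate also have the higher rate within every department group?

No

Sciences: the regular-round pool 7/10 = 70.0%, the domestic pool 61/108 = 56.5% → the regular-round pool
Engineering: the regular-round pool 18/29 = 62.1%, the domestic pool 9/19 = 47.4% → the regular-round pool
Arts: the regular-round pool 47/146 = 32.2%, the domestic pool 2/7 = 28.6% → the regular-round pool
Overall: the regular-round pool 72/185 = 38.9%, the domestic pool 72/134 = 53.7% → the domestic pool
The regular-round pool wins each department group but the domestic pool wins overall — the comparison reverses. The regular-round pool's applicants skew toward Arts, which has a lower base rate.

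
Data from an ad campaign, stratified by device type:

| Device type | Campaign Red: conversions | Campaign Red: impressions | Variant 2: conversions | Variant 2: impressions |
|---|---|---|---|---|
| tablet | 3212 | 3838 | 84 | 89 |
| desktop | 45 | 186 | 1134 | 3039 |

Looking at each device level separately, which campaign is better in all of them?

Variant 2

Tablet: Campaign Red 3212/3838 = 83.7%, Variant 2 84/89 = 94.4% → Variant 2
Desktop: Campaign Red 45/186 = 24.2%, Variant 2 1134/3039 = 37.3% → Variant 2
Variant 2 has the higher rate in both groups.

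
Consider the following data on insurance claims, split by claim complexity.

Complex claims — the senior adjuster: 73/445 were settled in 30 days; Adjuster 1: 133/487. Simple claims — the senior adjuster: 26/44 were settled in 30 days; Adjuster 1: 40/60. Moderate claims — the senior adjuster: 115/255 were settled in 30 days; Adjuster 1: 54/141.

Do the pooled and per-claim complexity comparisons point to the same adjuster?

No

Complex: the senior adjuster 73/445 = 16.4%, Adjuster 1 133/487 = 27.3% → Adjuster 1
Simple: the senior adjuster 26/44 = 59.1%, Adjuster 1 40/60 = 66.7% → Adjuster 1
Moderate: the senior adjuster 115/255 = 45.1%, Adjuster 1 54/141 = 38.3% → the senior adjuster
Overall: the senior adjuster 214/744 = 28.8%, Adjuster 1 227/688 = 33.0% → Adjuster 1
Neither sweeps: the senior adjuster wins 1 of 3 groups, Adjuster 1 wins 2. Adjuster 1 wins overall but not every group — no Simpson reversal.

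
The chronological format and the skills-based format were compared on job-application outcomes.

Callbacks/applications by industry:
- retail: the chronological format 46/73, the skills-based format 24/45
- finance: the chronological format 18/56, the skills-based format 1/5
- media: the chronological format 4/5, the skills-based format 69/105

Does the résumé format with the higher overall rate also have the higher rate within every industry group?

No

Retail: the chronological format 46/73 = 63.0%, the skills-based format 24/45 = 53.3% → the chronological format
Finance: the chronological format 18/56 = 32.1%, the skills-based format 1/5 = 20.0% → the chronological format
Media: the chronological format 4/5 = 80.0%, the skills-based format 69/105 = 65.7% → the chronological format
Overall: the chronological format 68/134 = 50.7%, the skills-based format 94/155 = 60.6% → the skills-based format
The chronological format wins each industry group but the skills-based format wins overall — the comparison reverses. The chronological format's applications skew toward finance, which has a lower base rate.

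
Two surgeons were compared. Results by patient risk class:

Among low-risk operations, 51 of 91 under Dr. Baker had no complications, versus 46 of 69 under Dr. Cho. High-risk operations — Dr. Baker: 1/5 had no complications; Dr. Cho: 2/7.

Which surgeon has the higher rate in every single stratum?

Low-risk: Dr. Baker 51/91 = 56.0%, Dr. Cho 46/69 = 66.7% → Dr. Cho
High-risk: Dr. Baker 1/5 = 20.0%, Dr. Cho 2/7 = 28.6% → Dr. Cho
Dr. Cho has the higher rate in both groups.

Dr. Cho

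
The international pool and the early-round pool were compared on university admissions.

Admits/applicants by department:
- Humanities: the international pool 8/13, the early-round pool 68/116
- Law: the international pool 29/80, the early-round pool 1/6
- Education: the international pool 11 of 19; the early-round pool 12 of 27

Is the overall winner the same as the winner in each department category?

Humanities: the international pool 8/13 = 61.5%, the early-round pool 68/116 = 58.6% → the international pool
Law: the international pool 29/80 = 36.2%, the early-round pool 1/6 = 16.7% → the international pool
Education: the international pool 11/19 = 57.9%, the early-round pool 12/27 = 44.4% → the international pool
Overall: the international pool 48/112 = 42.9%, the early-round pool 81/149 = 54.4% → the early-round pool
The international pool wins each department group but the early-round pool wins overall — the comparison reverses. The international pool's applicants skew toward Law, which has a lower base rate.

No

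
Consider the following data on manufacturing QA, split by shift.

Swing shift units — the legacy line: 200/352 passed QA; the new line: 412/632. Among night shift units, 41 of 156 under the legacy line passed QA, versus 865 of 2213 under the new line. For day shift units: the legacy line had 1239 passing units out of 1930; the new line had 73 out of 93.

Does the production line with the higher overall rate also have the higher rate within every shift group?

No

Swing shift: the legacy line 200/352 = 56.8%, the new line 412/632 = 65.2% → the new line
Night shift: the legacy line 41/156 = 26.3%, the new line 865/2213 = 39.1% → the new line
Day shift: the legacy line 1239/1930 = 64.2%, the new line 73/93 = 78.5% → the new line
Overall: the legacy line 1480/2438 = 60.7%, the new line 1350/2938 = 45.9% → the legacy line
The new line wins each shift group but the legacy line wins overall — the comparison reverses. The new line's units skew toward night shift, which has a lower base rate.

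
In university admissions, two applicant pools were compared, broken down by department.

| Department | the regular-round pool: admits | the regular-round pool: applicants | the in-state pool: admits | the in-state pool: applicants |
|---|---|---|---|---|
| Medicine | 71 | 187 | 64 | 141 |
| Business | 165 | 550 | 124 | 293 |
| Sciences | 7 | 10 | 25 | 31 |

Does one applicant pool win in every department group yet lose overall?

No

Medicine: the regular-round pool 71/187 = 38.0%, the in-state pool 64/141 = 45.4% → the in-state pool
Business: the regular-round pool 165/550 = 30.0%, the in-state pool 124/293 = 42.3% → the in-state pool
Sciences: the regular-round pool 7/10 = 70.0%, the in-state pool 25/31 = 80.6% → the in-state pool
Overall: the regular-round pool 243/747 = 32.5%, the in-state pool 213/465 = 45.8% → the in-state pool
The in-state pool wins overall and in every department group — no reversal.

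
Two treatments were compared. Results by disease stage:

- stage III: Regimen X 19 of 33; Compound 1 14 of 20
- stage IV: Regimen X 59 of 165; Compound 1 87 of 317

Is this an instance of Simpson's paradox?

No

Stage III: Regimen X 19/33 = 57.6%, Compound 1 14/20 = 70.0% → Compound 1
Stage IV: Regimen X 59/165 = 35.8%, Compound 1 87/317 = 27.4% → Regimen X
Overall: Regimen X 78/198 = 39.4%, Compound 1 101/337 = 30.0% → Regimen X
Neither sweeps: Regimen X wins 1 of 2 groups, Compound 1 wins 1. Regimen X wins overall but not every group — no Simpson reversal.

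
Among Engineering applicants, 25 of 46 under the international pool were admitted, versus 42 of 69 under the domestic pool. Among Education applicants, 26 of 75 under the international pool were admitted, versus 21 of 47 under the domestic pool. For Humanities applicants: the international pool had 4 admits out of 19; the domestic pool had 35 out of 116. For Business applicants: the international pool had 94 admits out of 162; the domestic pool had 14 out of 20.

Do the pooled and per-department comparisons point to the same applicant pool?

No

Engineering: the international pool 25/46 = 54.3%, the domestic pool 42/69 = 60.9% → the domestic pool
Education: the international pool 26/75 = 34.7%, the domestic pool 21/47 = 44.7% → the domestic pool
Humanities: the international pool 4/19 = 21.1%, the domestic pool 35/116 = 30.2% → the domestic pool
Business: the international pool 94/162 = 58.0%, the domestic pool 14/20 = 70.0% → the domestic pool
Overall: the international pool 149/302 = 49.3%, the domestic pool 112/252 = 44.4% → the international pool
The domestic pool wins each department group but the international pool wins overall — the comparison reverses. The domestic pool's applicants skew toward Humanities, which has a lower base rate.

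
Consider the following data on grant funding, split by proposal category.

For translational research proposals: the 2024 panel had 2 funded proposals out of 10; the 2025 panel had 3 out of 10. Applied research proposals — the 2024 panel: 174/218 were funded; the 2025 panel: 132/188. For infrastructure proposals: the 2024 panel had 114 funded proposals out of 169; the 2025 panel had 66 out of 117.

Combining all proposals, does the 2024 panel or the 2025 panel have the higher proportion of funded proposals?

Translational research: the 2024 panel 2/10 = 20.0%, the 2025 panel 3/10 = 30.0% → the 2025 panel
Applied research: the 2024 panel 174/218 = 79.8%, the 2025 panel 132/188 = 70.2% → the 2024 panel
Infrastructure: the 2024 panel 114/169 = 67.5%, the 2025 panel 66/117 = 56.4% → the 2024 panel
Overall: the 2024 panel 290/397 = 73.0%, the 2025 panel 201/315 = 63.8% → the 2024 panel
(Neither sweeps every proposal group, but the 2024 panel has the higher pooled rate.)

the 2024 panel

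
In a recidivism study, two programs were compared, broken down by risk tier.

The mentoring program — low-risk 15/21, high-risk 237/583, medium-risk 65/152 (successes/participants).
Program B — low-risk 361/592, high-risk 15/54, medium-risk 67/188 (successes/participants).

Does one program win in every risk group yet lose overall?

Low-risk: the mentoring program 15/21 = 71.4%, Program B 361/592 = 61.0% → the mentoring program
High-risk: the mentoring program 237/583 = 40.7%, Program B 15/54 = 27.8% → the mentoring program
Medium-risk: the mentoring program 65/152 = 42.8%, Program B 67/188 = 35.6% → the mentoring program
Overall: the mentoring program 317/756 = 41.9%, Program B 443/834 = 53.1% → Program B
The mentoring program wins each risk group but Program B wins overall — the comparison reverses. The mentoring program's participants skew toward high-risk, which has a lower base rate.

Yes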